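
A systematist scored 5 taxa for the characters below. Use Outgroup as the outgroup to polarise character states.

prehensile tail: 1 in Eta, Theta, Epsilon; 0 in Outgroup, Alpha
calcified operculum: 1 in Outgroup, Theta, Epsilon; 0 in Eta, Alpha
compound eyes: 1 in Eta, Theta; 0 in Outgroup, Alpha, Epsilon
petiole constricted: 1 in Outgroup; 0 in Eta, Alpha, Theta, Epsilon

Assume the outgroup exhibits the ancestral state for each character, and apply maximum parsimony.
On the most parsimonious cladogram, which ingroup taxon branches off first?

Character polarity is set by the outgroup: the derived state is whichever differs from the outgroup's state, so for calcified operculum, petiole constricted the derived state is '0', and for the remaining characters it is '1'.
prehensile tail (derived state '1') is shared by Epsilon, Eta, and Theta — a synapomorphy uniting that clade.
calcified operculum groups Alpha and Eta, which is incompatible with the clades supported by the remaining characters; treating it as convergent (homoplasy) costs fewer steps than any alternative tree.
Only Eta and Theta show the derived state '1' for compound eyes, supporting them as a clade.
All ingroup taxa share the derived state '0' for petiole constricted; it defines the ingroup but does not resolve relationships within it.
Most parsimonious ingroup topology: (((Eta,Theta),Epsilon),Alpha).
Alpha is sister to the clade containing all other ingroup taxa, so it is the earliest-diverging (most basal) ingroup lineage.

Alpha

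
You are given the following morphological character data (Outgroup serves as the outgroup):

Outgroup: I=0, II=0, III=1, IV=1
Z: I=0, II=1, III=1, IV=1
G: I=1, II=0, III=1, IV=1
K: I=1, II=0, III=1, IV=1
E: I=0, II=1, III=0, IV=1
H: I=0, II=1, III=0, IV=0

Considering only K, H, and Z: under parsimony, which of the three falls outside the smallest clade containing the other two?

K

Character polarity is set by the outgroup: the derived state is whichever differs from the outgroup's state, so for III, IV the derived state is '0', and for the remaining characters it is '1'.
I (derived state '1') is shared by G and K — a synapomorphy uniting that clade.
II (derived state '1') is shared by E, H, and Z — a synapomorphy uniting that clade.
III (derived state '0') is shared by E and H — a synapomorphy uniting that clade.
IV: derived state '0' in H only — an autapomorphy, so it tells us nothing about relationships among taxa.
Most parsimonious ingroup topology: ((Z,(E,H)),(G,K)).
Z and H share a more recent common ancestor with each other than either does with K, so K is the least closely related of the three.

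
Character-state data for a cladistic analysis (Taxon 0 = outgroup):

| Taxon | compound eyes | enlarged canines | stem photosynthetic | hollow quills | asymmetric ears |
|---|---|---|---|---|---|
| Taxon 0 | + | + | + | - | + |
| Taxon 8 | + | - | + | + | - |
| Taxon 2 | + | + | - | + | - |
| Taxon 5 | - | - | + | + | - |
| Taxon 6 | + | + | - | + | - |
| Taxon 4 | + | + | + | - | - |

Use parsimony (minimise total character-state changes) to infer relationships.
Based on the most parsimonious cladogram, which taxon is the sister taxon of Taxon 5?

Taxon 8

Character polarity is set by the outgroup: the derived state is whichever differs from the outgroup's state, so for compound eyes, enlarged canines, stem photosynthetic, asymmetric ears the derived state is '-', and for the remaining characters it is '+'.
compound eyes (derived state '-') is unique to Taxon 5 (autapomorphy; uninformative for grouping).
enlarged canines: derived state '-' in Taxon 5 and Taxon 8 only — synapomorphy for {Taxon 5, Taxon 8}.
stem photosynthetic (derived state '-') is shared by Taxon 2 and Taxon 6 — a synapomorphy uniting that clade.
hollow quills: derived state '+' in Taxon 2, Taxon 5, Taxon 6, and Taxon 8 only — synapomorphy for {Taxon 2, Taxon 5, Taxon 6, Taxon 8}.
All ingroup taxa share the derived state '-' for asymmetric ears; it defines the ingroup but does not resolve relationships within it.
Most parsimonious ingroup topology: (((Taxon 8,Taxon 5),(Taxon 2,Taxon 6)),Taxon 4).
Taxon 5 and Taxon 8 form a cherry on this tree, so they are sister taxa.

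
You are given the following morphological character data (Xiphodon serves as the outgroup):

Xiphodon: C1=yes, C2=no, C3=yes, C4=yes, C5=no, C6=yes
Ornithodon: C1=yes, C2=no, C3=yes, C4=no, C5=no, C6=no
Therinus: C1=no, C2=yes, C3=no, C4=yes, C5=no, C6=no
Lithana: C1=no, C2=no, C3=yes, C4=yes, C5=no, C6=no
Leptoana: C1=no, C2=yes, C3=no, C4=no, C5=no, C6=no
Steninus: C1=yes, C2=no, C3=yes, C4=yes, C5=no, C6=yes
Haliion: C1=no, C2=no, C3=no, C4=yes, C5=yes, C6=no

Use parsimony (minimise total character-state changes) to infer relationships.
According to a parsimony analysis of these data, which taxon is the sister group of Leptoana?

Character polarity is set by the outgroup: the derived state is whichever differs from the outgroup's state, so for C1, C3, C4, C6 the derived state is 'no', and for the remaining characters it is 'yes'.
Only Haliion, Leptoana, Lithana, and Therinus show the derived state 'no' for C1, supporting them as a clade.
C2: derived state 'yes' in Leptoana and Therinus only — synapomorphy for {Leptoana, Therinus}.
Only Haliion, Leptoana, and Therinus show the derived state 'no' for C3, supporting them as a clade.
C4 (state 'no') occurs in Leptoana and Ornithodon but conflicts with the nesting implied by the other characters — most parsimoniously interpreted as homoplasy.
C5 (derived state 'yes') is unique to Haliion (autapomorphy; uninformative for grouping).
C6 (derived state 'no') is shared by Haliion, Leptoana, Lithana, Ornithodon, and Therinus — a synapomorphy uniting that clade.
Most parsimonious ingroup topology: ((Ornithodon,(((Therinus,Leptoana),Haliion),Lithana)),Steninus).
Leptoana and Therinus form a cherry on this tree, so they are sister taxa.

Therinus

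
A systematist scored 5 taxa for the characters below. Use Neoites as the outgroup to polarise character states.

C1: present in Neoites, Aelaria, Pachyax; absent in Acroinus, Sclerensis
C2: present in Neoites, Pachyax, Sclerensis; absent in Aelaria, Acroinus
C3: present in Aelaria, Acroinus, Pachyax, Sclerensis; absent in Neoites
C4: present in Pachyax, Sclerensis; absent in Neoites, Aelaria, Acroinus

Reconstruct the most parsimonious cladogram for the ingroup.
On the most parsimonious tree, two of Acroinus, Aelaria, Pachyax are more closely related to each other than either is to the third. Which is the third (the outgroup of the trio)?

Pachyax

Character polarity is set by the outgroup: the derived state is whichever differs from the outgroup's state, so for C1, C2 the derived state is 'absent', and for the remaining characters it is 'present'.
C1 (state 'absent') occurs in Acroinus and Sclerensis but conflicts with the nesting implied by the other characters — most parsimoniously interpreted as homoplasy.
C2: derived state 'absent' in Acroinus and Aelaria only — synapomorphy for {Acroinus, Aelaria}.
C3 (derived state 'present') is shared by all ingroup taxa — unites the whole ingroup.
C4: derived state 'present' in Pachyax and Sclerensis only — synapomorphy for {Pachyax, Sclerensis}.
Most parsimonious ingroup topology: ((Aelaria,Acroinus),(Pachyax,Sclerensis)).
Acroinus and Aelaria share a more recent common ancestor with each other than either does with Pachyax, so Pachyax is the least closely related of the three.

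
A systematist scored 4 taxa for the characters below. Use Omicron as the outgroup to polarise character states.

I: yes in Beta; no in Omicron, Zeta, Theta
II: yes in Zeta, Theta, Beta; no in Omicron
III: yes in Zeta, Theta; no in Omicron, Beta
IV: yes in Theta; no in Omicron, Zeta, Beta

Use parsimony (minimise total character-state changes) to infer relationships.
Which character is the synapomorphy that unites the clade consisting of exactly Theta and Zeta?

III

The outgroup has state 'no' for every character, so 'yes' is the derived state throughout.
I: derived state 'yes' in Beta only — an autapomorphy, so it tells us nothing about relationships among taxa.
All ingroup taxa share the derived state 'yes' for II; it defines the ingroup but does not resolve relationships within it.
III (derived state 'yes') is shared by Theta and Zeta — a synapomorphy uniting that clade.
IV: derived state 'yes' in Theta only — an autapomorphy, so it tells us nothing about relationships among taxa.
Most parsimonious ingroup topology: ((Zeta,Theta),Beta).
The clade {Theta, Zeta} is supported by III: its derived state 'yes' occurs in exactly those taxa and in no other taxon (including the outgroup).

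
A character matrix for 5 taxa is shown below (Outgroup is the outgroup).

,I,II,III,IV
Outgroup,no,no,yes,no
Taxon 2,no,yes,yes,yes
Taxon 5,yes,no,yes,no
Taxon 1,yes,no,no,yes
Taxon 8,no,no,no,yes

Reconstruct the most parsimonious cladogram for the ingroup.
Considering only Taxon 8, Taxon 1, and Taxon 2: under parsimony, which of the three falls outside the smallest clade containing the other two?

Taxon 2

Character polarity is set by the outgroup: the derived state is whichever differs from the outgroup's state, so for III the derived state is 'no', and for the remaining characters it is 'yes'.
I groups Taxon 1 and Taxon 5, which is incompatible with the clades supported by the remaining characters; treating it as convergent (homoplasy) costs fewer steps than any alternative tree.
II (derived state 'yes') is unique to Taxon 2 (autapomorphy; uninformative for grouping).
III: derived state 'no' in Taxon 1 and Taxon 8 only — synapomorphy for {Taxon 1, Taxon 8}.
IV (derived state 'yes') is shared by Taxon 1, Taxon 2, and Taxon 8 — a synapomorphy uniting that clade.
Most parsimonious ingroup topology: ((Taxon 2,(Taxon 1,Taxon 8)),Taxon 5).
Taxon 1 and Taxon 8 share a more recent common ancestor with each other than either does with Taxon 2, so Taxon 2 is the least closely related of the three.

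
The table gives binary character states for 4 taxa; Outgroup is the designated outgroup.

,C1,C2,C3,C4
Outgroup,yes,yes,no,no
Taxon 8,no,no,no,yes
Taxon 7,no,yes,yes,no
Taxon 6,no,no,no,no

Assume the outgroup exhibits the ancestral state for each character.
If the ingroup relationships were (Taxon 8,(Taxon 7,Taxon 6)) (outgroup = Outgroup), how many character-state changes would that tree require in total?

Map each character onto (Taxon 8,(Taxon 7,Taxon 6)) (rooted by Outgroup) and count the minimum state changes it requires (Fitch parsimony):
C1: 1; C2: 2; C3: 1; C4: 1.
Total tree length = 5.

5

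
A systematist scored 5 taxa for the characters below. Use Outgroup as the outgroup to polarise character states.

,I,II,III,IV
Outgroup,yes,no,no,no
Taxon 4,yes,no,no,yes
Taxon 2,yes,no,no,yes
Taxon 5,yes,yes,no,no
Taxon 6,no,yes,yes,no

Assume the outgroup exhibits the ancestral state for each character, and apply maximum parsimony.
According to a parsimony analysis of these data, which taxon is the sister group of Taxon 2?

Taxon 4

Character polarity is set by the outgroup: the derived state is whichever differs from the outgroup's state, so for I the derived state is 'no', and for the remaining characters it is 'yes'.
I (derived state 'no') is unique to Taxon 6 (autapomorphy; uninformative for grouping).
Only Taxon 5 and Taxon 6 show the derived state 'yes' for II, supporting them as a clade.
III (derived state 'yes') is unique to Taxon 6 (autapomorphy; uninformative for grouping).
IV (derived state 'yes') is shared by Taxon 2 and Taxon 4 — a synapomorphy uniting that clade.
Most parsimonious ingroup topology: ((Taxon 4,Taxon 2),(Taxon 5,Taxon 6)).
Taxon 2 and Taxon 4 form a cherry on this tree, so they are sister taxa.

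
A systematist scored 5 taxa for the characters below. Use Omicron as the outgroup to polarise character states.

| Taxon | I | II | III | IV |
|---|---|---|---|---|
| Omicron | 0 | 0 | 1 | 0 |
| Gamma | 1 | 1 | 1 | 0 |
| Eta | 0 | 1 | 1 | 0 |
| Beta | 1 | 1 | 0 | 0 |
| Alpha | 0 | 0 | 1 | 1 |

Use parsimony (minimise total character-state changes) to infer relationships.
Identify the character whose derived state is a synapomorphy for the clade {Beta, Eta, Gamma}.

II

Character polarity is set by the outgroup: the derived state is whichever differs from the outgroup's state, so for III the derived state is '0', and for the remaining characters it is '1'.
I: derived state '1' in Beta and Gamma only — synapomorphy for {Beta, Gamma}.
Only Beta, Eta, and Gamma show the derived state '1' for II, supporting them as a clade.
III (derived state '0') is unique to Beta (autapomorphy; uninformative for grouping).
IV: derived state '1' in Alpha only — an autapomorphy, so it tells us nothing about relationships among taxa.
Most parsimonious ingroup topology: (((Gamma,Beta),Eta),Alpha).
The clade {Beta, Eta, Gamma} is supported by II: its derived state '1' occurs in exactly those taxa and in no other taxon (including the outgroup).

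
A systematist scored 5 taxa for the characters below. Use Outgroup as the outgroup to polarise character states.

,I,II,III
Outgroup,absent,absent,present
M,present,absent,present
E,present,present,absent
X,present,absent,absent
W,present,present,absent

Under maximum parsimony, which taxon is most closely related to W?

E

Character polarity is set by the outgroup: the derived state is whichever differs from the outgroup's state, so for III the derived state is 'absent', and for the remaining characters it is 'present'.
I (derived state 'present') is shared by all ingroup taxa — unites the whole ingroup.
II (derived state 'present') is shared by E and W — a synapomorphy uniting that clade.
III: derived state 'absent' in E, W, and X only — synapomorphy for {E, W, X}.
Most parsimonious ingroup topology: (((W,E),X),M).
W and E form a cherry on this tree, so they are sister taxa.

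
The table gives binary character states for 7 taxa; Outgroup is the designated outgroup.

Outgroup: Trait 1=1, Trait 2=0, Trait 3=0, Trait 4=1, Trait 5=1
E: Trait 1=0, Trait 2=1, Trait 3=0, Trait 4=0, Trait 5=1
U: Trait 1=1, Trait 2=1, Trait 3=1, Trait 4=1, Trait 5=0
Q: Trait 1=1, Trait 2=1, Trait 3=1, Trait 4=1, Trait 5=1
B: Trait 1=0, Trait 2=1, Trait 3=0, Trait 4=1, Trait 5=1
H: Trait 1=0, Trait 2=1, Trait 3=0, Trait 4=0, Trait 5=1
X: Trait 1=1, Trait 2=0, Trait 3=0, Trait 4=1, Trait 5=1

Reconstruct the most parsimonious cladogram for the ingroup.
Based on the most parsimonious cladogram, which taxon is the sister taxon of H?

Character polarity is set by the outgroup: the derived state is whichever differs from the outgroup's state, so for Trait 1, Trait 4, Trait 5 the derived state is '0', and for the remaining characters it is '1'.
Only B, E, and H show the derived state '0' for Trait 1, supporting them as a clade.
Trait 2 (derived state '1') is shared by B, E, H, Q, and U — a synapomorphy uniting that clade.
Trait 3: derived state '1' in Q and U only — synapomorphy for {Q, U}.
Trait 4: derived state '0' in E and H only — synapomorphy for {E, H}.
Trait 5: derived state '0' in U only — an autapomorphy, so it tells us nothing about relationships among taxa.
Most parsimonious ingroup topology: ((((E,H),B),(U,Q)),X).
H and E form a cherry on this tree, so they are sister taxa.

E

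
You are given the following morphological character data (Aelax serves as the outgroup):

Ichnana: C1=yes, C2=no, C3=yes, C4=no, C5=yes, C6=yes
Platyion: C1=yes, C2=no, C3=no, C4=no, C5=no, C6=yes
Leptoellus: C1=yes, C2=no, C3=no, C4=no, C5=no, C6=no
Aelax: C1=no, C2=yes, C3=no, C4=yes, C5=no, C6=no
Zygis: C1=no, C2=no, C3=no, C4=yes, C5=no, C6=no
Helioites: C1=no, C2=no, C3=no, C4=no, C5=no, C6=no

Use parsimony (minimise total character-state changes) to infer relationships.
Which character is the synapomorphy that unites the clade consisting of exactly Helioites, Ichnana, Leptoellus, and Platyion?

C4

Character polarity is set by the outgroup: the derived state is whichever differs from the outgroup's state, so for C2, C4 the derived state is 'no', and for the remaining characters it is 'yes'.
Only Ichnana, Leptoellus, and Platyion show the derived state 'yes' for C1, supporting them as a clade.
All ingroup taxa share the derived state 'no' for C2; it defines the ingroup but does not resolve relationships within it.
C3: derived state 'yes' in Ichnana only — an autapomorphy, so it tells us nothing about relationships among taxa.
Only Helioites, Ichnana, Leptoellus, and Platyion show the derived state 'no' for C4, supporting them as a clade.
C5: derived state 'yes' in Ichnana only — an autapomorphy, so it tells us nothing about relationships among taxa.
C6 (derived state 'yes') is shared by Ichnana and Platyion — a synapomorphy uniting that clade.
Most parsimonious ingroup topology: ((((Ichnana,Platyion),Leptoellus),Helioites),Zygis).
The clade {Helioites, Ichnana, Leptoellus, Platyion} is supported by C4: its derived state 'no' occurs in exactly those taxa and in no other taxon (including the outgroup).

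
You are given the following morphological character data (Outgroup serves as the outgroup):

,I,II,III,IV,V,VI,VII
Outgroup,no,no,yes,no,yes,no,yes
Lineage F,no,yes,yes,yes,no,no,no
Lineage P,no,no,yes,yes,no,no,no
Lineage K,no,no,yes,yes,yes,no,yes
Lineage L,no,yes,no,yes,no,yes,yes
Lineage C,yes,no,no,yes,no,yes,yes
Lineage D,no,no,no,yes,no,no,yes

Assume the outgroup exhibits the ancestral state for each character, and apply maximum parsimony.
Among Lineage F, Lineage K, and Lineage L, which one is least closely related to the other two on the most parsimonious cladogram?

Character polarity is set by the outgroup: the derived state is whichever differs from the outgroup's state, so for III, V, VII the derived state is 'no', and for the remaining characters it is 'yes'.
I: derived state 'yes' in Lineage C only — an autapomorphy, so it tells us nothing about relationships among taxa.
II (state 'yes') occurs in Lineage F and Lineage L but conflicts with the nesting implied by the other characters — most parsimoniously interpreted as homoplasy.
III: derived state 'no' in Lineage C, Lineage D, and Lineage L only — synapomorphy for {Lineage C, Lineage D, Lineage L}.
IV (derived state 'yes') is shared by all ingroup taxa — unites the whole ingroup.
V: derived state 'no' in Lineage C, Lineage D, Lineage F, Lineage L, and Lineage P only — synapomorphy for {Lineage C, Lineage D, Lineage F, Lineage L, Lineage P}.
VI (derived state 'yes') is shared by Lineage C and Lineage L — a synapomorphy uniting that clade.
VII: derived state 'no' in Lineage F and Lineage P only — synapomorphy for {Lineage F, Lineage P}.
Most parsimonious ingroup topology: (((Lineage F,Lineage P),((Lineage L,Lineage C),Lineage D)),Lineage K).
Lineage F and Lineage L share a more recent common ancestor with each other than either does with Lineage K, so Lineage K is the least closely related of the three.

Lineage K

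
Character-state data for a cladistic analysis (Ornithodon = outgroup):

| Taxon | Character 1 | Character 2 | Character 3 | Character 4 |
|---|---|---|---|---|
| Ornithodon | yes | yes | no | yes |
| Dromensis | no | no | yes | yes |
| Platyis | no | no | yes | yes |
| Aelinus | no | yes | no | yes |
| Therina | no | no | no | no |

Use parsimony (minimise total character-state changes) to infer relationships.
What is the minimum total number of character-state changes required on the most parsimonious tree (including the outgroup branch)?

Character polarity is set by the outgroup: the derived state is whichever differs from the outgroup's state, so for Character 1, Character 2, Character 4 the derived state is 'no', and for the remaining characters it is 'yes'.
All ingroup taxa share the derived state 'no' for Character 1; it defines the ingroup but does not resolve relationships within it.
Character 2 (derived state 'no') is shared by Dromensis, Platyis, and Therina — a synapomorphy uniting that clade.
Only Dromensis and Platyis show the derived state 'yes' for Character 3, supporting them as a clade.
Character 4 (derived state 'no') is unique to Therina (autapomorphy; uninformative for grouping).
Most parsimonious ingroup topology: (((Dromensis,Platyis),Therina),Aelinus).
Changes per character on this tree: Character 1: 1; Character 2: 1; Character 3: 1; Character 4: 1.
Total = 4.

4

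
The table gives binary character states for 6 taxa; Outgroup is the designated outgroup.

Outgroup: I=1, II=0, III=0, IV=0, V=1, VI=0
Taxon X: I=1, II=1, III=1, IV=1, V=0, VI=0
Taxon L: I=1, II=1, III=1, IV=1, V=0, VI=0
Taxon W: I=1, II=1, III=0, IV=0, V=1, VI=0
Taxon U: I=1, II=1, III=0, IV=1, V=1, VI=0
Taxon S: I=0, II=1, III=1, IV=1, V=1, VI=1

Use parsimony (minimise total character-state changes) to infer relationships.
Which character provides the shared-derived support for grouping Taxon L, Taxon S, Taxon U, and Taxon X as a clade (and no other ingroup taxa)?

IV

Character polarity is set by the outgroup: the derived state is whichever differs from the outgroup's state, so for I, V the derived state is '0', and for the remaining characters it is '1'.
I (derived state '0') is unique to Taxon S (autapomorphy; uninformative for grouping).
II (derived state '1') is shared by all ingroup taxa — unites the whole ingroup.
Only Taxon L, Taxon S, and Taxon X show the derived state '1' for III, supporting them as a clade.
Only Taxon L, Taxon S, Taxon U, and Taxon X show the derived state '1' for IV, supporting them as a clade.
V (derived state '0') is shared by Taxon L and Taxon X — a synapomorphy uniting that clade.
VI: derived state '1' in Taxon S only — an autapomorphy, so it tells us nothing about relationships among taxa.
Most parsimonious ingroup topology: ((((Taxon X,Taxon L),Taxon S),Taxon U),Taxon W).
The clade {Taxon L, Taxon S, Taxon U, Taxon X} is supported by IV: its derived state '1' occurs in exactly those taxa and in no other taxon (including the outgroup).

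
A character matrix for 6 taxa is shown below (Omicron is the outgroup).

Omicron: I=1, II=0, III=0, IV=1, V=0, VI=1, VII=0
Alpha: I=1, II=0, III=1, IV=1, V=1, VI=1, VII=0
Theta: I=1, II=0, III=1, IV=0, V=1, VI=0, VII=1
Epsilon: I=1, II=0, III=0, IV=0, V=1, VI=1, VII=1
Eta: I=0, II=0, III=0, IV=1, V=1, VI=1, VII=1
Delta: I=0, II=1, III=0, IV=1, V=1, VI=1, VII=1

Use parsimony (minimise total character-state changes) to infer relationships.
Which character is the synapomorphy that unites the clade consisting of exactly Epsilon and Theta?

IV

Character polarity is set by the outgroup: the derived state is whichever differs from the outgroup's state, so for I, IV, VI the derived state is '0', and for the remaining characters it is '1'.
I (derived state '0') is shared by Delta and Eta — a synapomorphy uniting that clade.
II: derived state '1' in Delta only — an autapomorphy, so it tells us nothing about relationships among taxa.
III (state '1') occurs in Alpha and Theta but conflicts with the nesting implied by the other characters — most parsimoniously interpreted as homoplasy.
IV: derived state '0' in Epsilon and Theta only — synapomorphy for {Epsilon, Theta}.
All ingroup taxa share the derived state '1' for V; it defines the ingroup but does not resolve relationships within it.
VI: derived state '0' in Theta only — an autapomorphy, so it tells us nothing about relationships among taxa.
VII: derived state '1' in Delta, Epsilon, Eta, and Theta only — synapomorphy for {Delta, Epsilon, Eta, Theta}.
Most parsimonious ingroup topology: (Alpha,((Theta,Epsilon),(Eta,Delta))).
The clade {Epsilon, Theta} is supported by IV: its derived state '0' occurs in exactly those taxa and in no other taxon (including the outgroup).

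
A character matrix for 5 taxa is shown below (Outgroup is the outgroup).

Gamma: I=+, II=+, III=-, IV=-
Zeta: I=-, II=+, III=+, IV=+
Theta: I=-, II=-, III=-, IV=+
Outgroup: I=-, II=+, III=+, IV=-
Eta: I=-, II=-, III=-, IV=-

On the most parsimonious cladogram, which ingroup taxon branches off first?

Zeta

Character polarity is set by the outgroup: the derived state is whichever differs from the outgroup's state, so for II, III the derived state is '-', and for the remaining characters it is '+'.
I: derived state '+' in Gamma only — an autapomorphy, so it tells us nothing about relationships among taxa.
II: derived state '-' in Eta and Theta only — synapomorphy for {Eta, Theta}.
Only Eta, Gamma, and Theta show the derived state '-' for III, supporting them as a clade.
IV (state '+') occurs in Theta and Zeta but conflicts with the nesting implied by the other characters — most parsimoniously interpreted as homoplasy.
Most parsimonious ingroup topology: (((Theta,Eta),Gamma),Zeta).
Zeta is sister to the clade containing all other ingroup taxa, so it is the earliest-diverging (most basal) ingroup lineage.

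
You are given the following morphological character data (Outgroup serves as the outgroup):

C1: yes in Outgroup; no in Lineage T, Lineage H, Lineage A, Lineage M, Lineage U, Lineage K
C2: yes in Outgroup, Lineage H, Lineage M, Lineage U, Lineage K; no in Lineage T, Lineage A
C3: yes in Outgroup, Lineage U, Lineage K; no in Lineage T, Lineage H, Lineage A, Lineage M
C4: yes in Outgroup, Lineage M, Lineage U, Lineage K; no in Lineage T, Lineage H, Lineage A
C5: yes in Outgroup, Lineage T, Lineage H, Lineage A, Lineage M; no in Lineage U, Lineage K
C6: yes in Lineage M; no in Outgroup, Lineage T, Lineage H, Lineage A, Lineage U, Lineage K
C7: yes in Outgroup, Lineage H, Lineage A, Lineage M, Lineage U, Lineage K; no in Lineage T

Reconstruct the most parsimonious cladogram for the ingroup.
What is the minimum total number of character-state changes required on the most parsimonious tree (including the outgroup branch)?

Character polarity is set by the outgroup: the derived state is whichever differs from the outgroup's state, so for C1, C2, C3, C4, C5, C7 the derived state is 'no', and for the remaining characters it is 'yes'.
C1 (derived state 'no') is shared by all ingroup taxa — unites the whole ingroup.
C2: derived state 'no' in Lineage A and Lineage T only — synapomorphy for {Lineage A, Lineage T}.
C3 (derived state 'no') is shared by Lineage A, Lineage H, Lineage M, and Lineage T — a synapomorphy uniting that clade.
C4 (derived state 'no') is shared by Lineage A, Lineage H, and Lineage T — a synapomorphy uniting that clade.
C5 (derived state 'no') is shared by Lineage K and Lineage U — a synapomorphy uniting that clade.
C6 (derived state 'yes') is unique to Lineage M (autapomorphy; uninformative for grouping).
C7: derived state 'no' in Lineage T only — an autapomorphy, so it tells us nothing about relationships among taxa.
Most parsimonious ingroup topology: ((((Lineage T,Lineage A),Lineage H),Lineage M),(Lineage U,Lineage K)).
Changes per character on this tree: C1: 1; C2: 1; C3: 1; C4: 1; C5: 1; C6: 1; C7: 1.
Total = 7.

7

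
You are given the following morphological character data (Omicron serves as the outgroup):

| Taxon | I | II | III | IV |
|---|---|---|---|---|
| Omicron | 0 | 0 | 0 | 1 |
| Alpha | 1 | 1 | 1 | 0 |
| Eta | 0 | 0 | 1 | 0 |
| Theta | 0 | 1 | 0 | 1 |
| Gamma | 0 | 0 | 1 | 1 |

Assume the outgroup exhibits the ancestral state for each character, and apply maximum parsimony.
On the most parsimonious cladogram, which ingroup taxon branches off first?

Character polarity is set by the outgroup: the derived state is whichever differs from the outgroup's state, so for IV the derived state is '0', and for the remaining characters it is '1'.
I (derived state '1') is unique to Alpha (autapomorphy; uninformative for grouping).
II groups Alpha and Theta, which is incompatible with the clades supported by the remaining characters; treating it as convergent (homoplasy) costs fewer steps than any alternative tree.
Only Alpha, Eta, and Gamma show the derived state '1' for III, supporting them as a clade.
IV (derived state '0') is shared by Alpha and Eta — a synapomorphy uniting that clade.
Most parsimonious ingroup topology: (((Alpha,Eta),Gamma),Theta).
Theta is sister to the clade containing all other ingroup taxa, so it is the earliest-diverging (most basal) ingroup lineage.

Theta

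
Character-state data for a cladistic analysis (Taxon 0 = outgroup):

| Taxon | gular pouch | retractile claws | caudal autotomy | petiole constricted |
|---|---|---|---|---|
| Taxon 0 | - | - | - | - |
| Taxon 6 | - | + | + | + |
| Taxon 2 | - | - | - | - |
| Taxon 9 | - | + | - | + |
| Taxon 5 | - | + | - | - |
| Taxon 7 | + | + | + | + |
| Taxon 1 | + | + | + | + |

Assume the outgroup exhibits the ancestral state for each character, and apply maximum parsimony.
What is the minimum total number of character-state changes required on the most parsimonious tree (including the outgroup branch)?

4

The outgroup has state '-' for every character, so '+' is the derived state throughout.
gular pouch (derived state '+') is shared by Taxon 1 and Taxon 7 — a synapomorphy uniting that clade.
retractile claws (derived state '+') is shared by Taxon 1, Taxon 5, Taxon 6, Taxon 7, and Taxon 9 — a synapomorphy uniting that clade.
caudal autotomy: derived state '+' in Taxon 1, Taxon 6, and Taxon 7 only — synapomorphy for {Taxon 1, Taxon 6, Taxon 7}.
petiole constricted: derived state '+' in Taxon 1, Taxon 6, Taxon 7, and Taxon 9 only — synapomorphy for {Taxon 1, Taxon 6, Taxon 7, Taxon 9}.
Most parsimonious ingroup topology: ((((Taxon 6,(Taxon 7,Taxon 1)),Taxon 9),Taxon 5),Taxon 2).
Changes per character on this tree: gular pouch: 1; retractile claws: 1; caudal autotomy: 1; petiole constricted: 1.
Total = 4.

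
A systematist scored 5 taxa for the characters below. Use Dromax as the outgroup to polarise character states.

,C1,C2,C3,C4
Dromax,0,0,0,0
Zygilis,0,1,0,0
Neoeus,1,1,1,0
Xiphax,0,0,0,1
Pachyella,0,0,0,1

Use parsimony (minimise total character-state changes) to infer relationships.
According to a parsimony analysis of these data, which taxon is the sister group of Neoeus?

Zygilis

The outgroup has state '0' for every character, so '1' is the derived state throughout.
C1 (derived state '1') is unique to Neoeus (autapomorphy; uninformative for grouping).
C2 (derived state '1') is shared by Neoeus and Zygilis — a synapomorphy uniting that clade.
C3 (derived state '1') is unique to Neoeus (autapomorphy; uninformative for grouping).
C4 (derived state '1') is shared by Pachyella and Xiphax — a synapomorphy uniting that clade.
Most parsimonious ingroup topology: ((Zygilis,Neoeus),(Xiphax,Pachyella)).
Neoeus and Zygilis form a cherry on this tree, so they are sister taxa.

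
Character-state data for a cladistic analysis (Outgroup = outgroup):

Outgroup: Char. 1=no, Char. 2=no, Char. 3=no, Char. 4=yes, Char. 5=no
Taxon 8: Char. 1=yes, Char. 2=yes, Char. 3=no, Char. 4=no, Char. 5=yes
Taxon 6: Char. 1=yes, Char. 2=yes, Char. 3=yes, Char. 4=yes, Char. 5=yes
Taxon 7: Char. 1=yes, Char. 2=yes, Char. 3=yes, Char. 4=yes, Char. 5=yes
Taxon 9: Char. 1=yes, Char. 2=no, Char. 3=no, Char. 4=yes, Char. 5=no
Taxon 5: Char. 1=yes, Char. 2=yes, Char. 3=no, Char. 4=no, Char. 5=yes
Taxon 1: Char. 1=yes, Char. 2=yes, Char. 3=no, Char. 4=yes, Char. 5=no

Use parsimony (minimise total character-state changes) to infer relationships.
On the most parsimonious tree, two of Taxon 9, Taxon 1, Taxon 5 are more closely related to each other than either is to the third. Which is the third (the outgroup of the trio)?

Taxon 9

Character polarity is set by the outgroup: the derived state is whichever differs from the outgroup's state, so for Char. 4 the derived state is 'no', and for the remaining characters it is 'yes'.
All ingroup taxa share the derived state 'yes' for Char. 1; it defines the ingroup but does not resolve relationships within it.
Only Taxon 1, Taxon 5, Taxon 6, Taxon 7, and Taxon 8 show the derived state 'yes' for Char. 2, supporting them as a clade.
Char. 3 (derived state 'yes') is shared by Taxon 6 and Taxon 7 — a synapomorphy uniting that clade.
Only Taxon 5 and Taxon 8 show the derived state 'no' for Char. 4, supporting them as a clade.
Only Taxon 5, Taxon 6, Taxon 7, and Taxon 8 show the derived state 'yes' for Char. 5, supporting them as a clade.
Most parsimonious ingroup topology: ((((Taxon 8,Taxon 5),(Taxon 6,Taxon 7)),Taxon 1),Taxon 9).
Taxon 5 and Taxon 1 share a more recent common ancestor with each other than either does with Taxon 9, so Taxon 9 is the least closely related of the three.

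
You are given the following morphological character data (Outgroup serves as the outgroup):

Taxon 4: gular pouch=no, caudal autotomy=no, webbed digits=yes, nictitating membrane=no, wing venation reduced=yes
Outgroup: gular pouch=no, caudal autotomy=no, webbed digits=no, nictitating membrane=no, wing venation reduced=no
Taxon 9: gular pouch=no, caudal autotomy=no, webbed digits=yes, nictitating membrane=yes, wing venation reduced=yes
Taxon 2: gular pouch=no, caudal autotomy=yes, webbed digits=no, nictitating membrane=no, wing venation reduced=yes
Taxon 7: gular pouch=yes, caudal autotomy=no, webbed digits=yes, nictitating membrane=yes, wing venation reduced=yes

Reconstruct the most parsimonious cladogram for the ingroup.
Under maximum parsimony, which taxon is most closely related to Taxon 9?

The outgroup has state 'no' for every character, so 'yes' is the derived state throughout.
gular pouch: derived state 'yes' in Taxon 7 only — an autapomorphy, so it tells us nothing about relationships among taxa.
caudal autotomy (derived state 'yes') is unique to Taxon 2 (autapomorphy; uninformative for grouping).
webbed digits (derived state 'yes') is shared by Taxon 4, Taxon 7, and Taxon 9 — a synapomorphy uniting that clade.
nictitating membrane (derived state 'yes') is shared by Taxon 7 and Taxon 9 — a synapomorphy uniting that clade.
wing venation reduced (derived state 'yes') is shared by all ingroup taxa — unites the whole ingroup.
Most parsimonious ingroup topology: (((Taxon 9,Taxon 7),Taxon 4),Taxon 2).
Taxon 9 and Taxon 7 form a cherry on this tree, so they are sister taxa.

Taxon 7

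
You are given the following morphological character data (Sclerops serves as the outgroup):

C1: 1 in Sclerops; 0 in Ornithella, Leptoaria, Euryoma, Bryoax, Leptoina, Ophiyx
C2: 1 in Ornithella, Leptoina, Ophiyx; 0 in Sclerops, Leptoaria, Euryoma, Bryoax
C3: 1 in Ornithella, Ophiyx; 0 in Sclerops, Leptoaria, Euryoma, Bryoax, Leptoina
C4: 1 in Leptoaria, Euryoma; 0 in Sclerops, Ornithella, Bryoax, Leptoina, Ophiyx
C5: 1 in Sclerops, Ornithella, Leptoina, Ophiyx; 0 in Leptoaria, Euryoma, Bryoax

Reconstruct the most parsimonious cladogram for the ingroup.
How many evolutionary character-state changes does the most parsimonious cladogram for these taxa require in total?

5

Character polarity is set by the outgroup: the derived state is whichever differs from the outgroup's state, so for C1, C5 the derived state is '0', and for the remaining characters it is '1'.
All ingroup taxa share the derived state '0' for C1; it defines the ingroup but does not resolve relationships within it.
Only Leptoina, Ophiyx, and Ornithella show the derived state '1' for C2, supporting them as a clade.
C3: derived state '1' in Ophiyx and Ornithella only — synapomorphy for {Ophiyx, Ornithella}.
C4 (derived state '1') is shared by Euryoma and Leptoaria — a synapomorphy uniting that clade.
C5: derived state '0' in Bryoax, Euryoma, and Leptoaria only — synapomorphy for {Bryoax, Euryoma, Leptoaria}.
Most parsimonious ingroup topology: (((Ornithella,Ophiyx),Leptoina),((Leptoaria,Euryoma),Bryoax)).
Changes per character on this tree: C1: 1; C2: 1; C3: 1; C4: 1; C5: 1.
Total = 5.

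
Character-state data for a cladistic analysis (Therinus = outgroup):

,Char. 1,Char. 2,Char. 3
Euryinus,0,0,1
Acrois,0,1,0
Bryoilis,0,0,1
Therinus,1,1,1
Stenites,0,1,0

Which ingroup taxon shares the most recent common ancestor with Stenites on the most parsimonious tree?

Acrois

The outgroup has state '1' for every character, so '0' is the derived state throughout.
All ingroup taxa share the derived state '0' for Char. 1; it defines the ingroup but does not resolve relationships within it.
Only Bryoilis and Euryinus show the derived state '0' for Char. 2, supporting them as a clade.
Char. 3 (derived state '0') is shared by Acrois and Stenites — a synapomorphy uniting that clade.
Most parsimonious ingroup topology: ((Bryoilis,Euryinus),(Stenites,Acrois)).
Stenites and Acrois form a cherry on this tree, so they are sister taxa.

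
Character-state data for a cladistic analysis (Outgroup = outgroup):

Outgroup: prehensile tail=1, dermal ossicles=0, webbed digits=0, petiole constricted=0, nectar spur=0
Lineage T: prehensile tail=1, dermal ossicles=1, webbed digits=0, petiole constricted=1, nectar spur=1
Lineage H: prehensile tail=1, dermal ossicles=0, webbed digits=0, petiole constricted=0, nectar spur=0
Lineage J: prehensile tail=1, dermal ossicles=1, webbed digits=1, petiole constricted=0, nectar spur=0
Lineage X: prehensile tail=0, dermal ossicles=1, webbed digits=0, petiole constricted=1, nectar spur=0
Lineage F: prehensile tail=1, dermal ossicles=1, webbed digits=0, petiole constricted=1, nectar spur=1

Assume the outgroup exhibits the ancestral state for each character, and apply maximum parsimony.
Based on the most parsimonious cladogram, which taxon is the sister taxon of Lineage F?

Character polarity is set by the outgroup: the derived state is whichever differs from the outgroup's state, so for prehensile tail the derived state is '0', and for the remaining characters it is '1'.
prehensile tail (derived state '0') is unique to Lineage X (autapomorphy; uninformative for grouping).
dermal ossicles (derived state '1') is shared by Lineage F, Lineage J, Lineage T, and Lineage X — a synapomorphy uniting that clade.
webbed digits (derived state '1') is unique to Lineage J (autapomorphy; uninformative for grouping).
Only Lineage F, Lineage T, and Lineage X show the derived state '1' for petiole constricted, supporting them as a clade.
nectar spur (derived state '1') is shared by Lineage F and Lineage T — a synapomorphy uniting that clade.
Most parsimonious ingroup topology: ((((Lineage T,Lineage F),Lineage X),Lineage J),Lineage H).
Lineage F and Lineage T form a cherry on this tree, so they are sister taxa.

Lineage T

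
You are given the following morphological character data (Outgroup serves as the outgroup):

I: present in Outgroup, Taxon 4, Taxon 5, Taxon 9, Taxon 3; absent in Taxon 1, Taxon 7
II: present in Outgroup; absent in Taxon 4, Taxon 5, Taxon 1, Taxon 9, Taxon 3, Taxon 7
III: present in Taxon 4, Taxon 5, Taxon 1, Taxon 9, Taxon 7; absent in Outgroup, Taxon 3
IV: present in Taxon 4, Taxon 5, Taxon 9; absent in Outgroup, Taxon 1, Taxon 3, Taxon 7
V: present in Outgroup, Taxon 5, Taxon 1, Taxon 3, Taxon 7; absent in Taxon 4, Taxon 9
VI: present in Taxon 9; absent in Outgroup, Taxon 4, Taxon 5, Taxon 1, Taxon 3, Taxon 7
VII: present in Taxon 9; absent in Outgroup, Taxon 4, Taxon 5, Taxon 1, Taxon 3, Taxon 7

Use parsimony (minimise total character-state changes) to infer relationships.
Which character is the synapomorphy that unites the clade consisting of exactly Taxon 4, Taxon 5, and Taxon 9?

Character polarity is set by the outgroup: the derived state is whichever differs from the outgroup's state, so for I, II, V the derived state is 'absent', and for the remaining characters it is 'present'.
I: derived state 'absent' in Taxon 1 and Taxon 7 only — synapomorphy for {Taxon 1, Taxon 7}.
II (derived state 'absent') is shared by all ingroup taxa — unites the whole ingroup.
III (derived state 'present') is shared by Taxon 1, Taxon 4, Taxon 5, Taxon 7, and Taxon 9 — a synapomorphy uniting that clade.
IV (derived state 'present') is shared by Taxon 4, Taxon 5, and Taxon 9 — a synapomorphy uniting that clade.
Only Taxon 4 and Taxon 9 show the derived state 'absent' for V, supporting them as a clade.
VI: derived state 'present' in Taxon 9 only — an autapomorphy, so it tells us nothing about relationships among taxa.
VII: derived state 'present' in Taxon 9 only — an autapomorphy, so it tells us nothing about relationships among taxa.
Most parsimonious ingroup topology: ((((Taxon 4,Taxon 9),Taxon 5),(Taxon 1,Taxon 7)),Taxon 3).
The clade {Taxon 4, Taxon 5, Taxon 9} is supported by IV: its derived state 'present' occurs in exactly those taxa and in no other taxon (including the outgroup).

IV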